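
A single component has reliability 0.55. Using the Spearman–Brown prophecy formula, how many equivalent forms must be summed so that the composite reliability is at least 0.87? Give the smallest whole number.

k ≥ ρ*(1−ρ₁)/(ρ₁(1−ρ*)) = 0.87·0.45 / (0.55·0.13) = 5.476.
Smallest integer k = 6.

6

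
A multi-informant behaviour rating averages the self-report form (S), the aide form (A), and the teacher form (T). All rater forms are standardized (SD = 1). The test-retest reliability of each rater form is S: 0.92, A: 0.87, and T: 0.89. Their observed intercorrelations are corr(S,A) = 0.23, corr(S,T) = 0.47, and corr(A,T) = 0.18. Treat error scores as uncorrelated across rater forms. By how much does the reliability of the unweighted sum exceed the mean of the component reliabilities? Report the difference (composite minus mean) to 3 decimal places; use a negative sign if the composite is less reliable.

0.039

Var(sum) = 3 + 1.76 = 4.76; true-score variance = 2.68 + 1.76 = 4.44; composite reliability = 0.9328.
Mean component reliability = 0.8933.
Difference = 0.9328 − 0.8933 = 0.039.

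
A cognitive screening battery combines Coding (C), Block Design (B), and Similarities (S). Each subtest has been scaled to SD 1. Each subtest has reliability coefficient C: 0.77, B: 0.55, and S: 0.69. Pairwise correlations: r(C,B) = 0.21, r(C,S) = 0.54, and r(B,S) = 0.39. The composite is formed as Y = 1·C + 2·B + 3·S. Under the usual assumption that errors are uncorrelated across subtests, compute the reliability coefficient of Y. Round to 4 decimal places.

Var(Y) = 1 + 2² + 3² + 2·[2·0.21 + 3·0.54 + 6·0.39] = 14 + 8.76 = 22.76.
Because errors are independent across components, Cov(Tᵢ,Tⱼ) = Cov(Xᵢ,Xⱼ); the off-diagonal part of the true-score variance is the same as above.
True-score variance = [0.77 + 2²·0.55 + 3²·0.69] + 8.76 = 9.18 + 8.76 = 17.94.
Reliability = 17.94 / 22.76 = 0.7882.

0.7882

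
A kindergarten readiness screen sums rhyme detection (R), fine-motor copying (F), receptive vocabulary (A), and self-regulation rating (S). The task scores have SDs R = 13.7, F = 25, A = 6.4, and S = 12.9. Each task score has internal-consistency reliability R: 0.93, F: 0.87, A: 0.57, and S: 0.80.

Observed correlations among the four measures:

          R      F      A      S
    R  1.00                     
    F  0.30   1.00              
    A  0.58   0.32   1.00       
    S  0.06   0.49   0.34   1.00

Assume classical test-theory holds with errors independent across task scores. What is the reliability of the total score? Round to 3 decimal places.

Var(R+F+A+S) = 13.7² + 25² + 6.4² + 12.9² + 2·[13.7·25·0.30 + 13.7·6.4·0.58 + 13.7·12.9·0.06 + 25·6.4·0.32 + 25·12.9·0.49 + 6.4·12.9·0.34] = 1020.06 + 803.007 = 1823.07.
With uncorrelated errors the cross-covariances are all true-score covariance, so they carry over unchanged; only the diagonal terms shrink to ρᵢσᵢ².
True-score variance = [13.7²·0.93 + 25²·0.87 + 6.4²·0.57 + 12.9²·0.80] + 803.007 = 874.777 + 803.007 = 1677.78.
Reliability = 1677.78 / 1823.07 = 0.920.

0.920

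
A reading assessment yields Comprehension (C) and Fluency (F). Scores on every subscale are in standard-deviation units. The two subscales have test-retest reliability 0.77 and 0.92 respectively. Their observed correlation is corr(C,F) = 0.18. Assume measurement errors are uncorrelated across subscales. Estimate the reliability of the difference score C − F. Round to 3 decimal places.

0.811

Var(C−F) = 1 + 1 − 2·0.18 = 2 − 0.36 = 1.64.
With uncorrelated errors the cross-covariances are all true-score covariance, so they carry over unchanged; only the diagonal terms shrink to ρᵢσᵢ².
True-score variance = [0.77 + 0.92] − 0.36 = 1.69 − 0.36 = 1.33.
Reliability = 1.33 / 1.64 = 0.811.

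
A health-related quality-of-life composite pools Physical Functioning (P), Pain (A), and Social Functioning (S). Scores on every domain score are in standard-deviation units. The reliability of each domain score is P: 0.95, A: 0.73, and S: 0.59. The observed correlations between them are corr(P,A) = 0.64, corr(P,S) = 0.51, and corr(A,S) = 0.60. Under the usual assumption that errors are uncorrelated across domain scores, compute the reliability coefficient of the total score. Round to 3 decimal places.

0.888

Var(P+A+S) = 3 + 2·[0.64 + 0.51 + 0.60] = 3 + 3.5 = 6.5.
Under uncorrelated errors the observed covariances equal the true-score covariances, so only the own-variance terms attenuate.
True-score variance = [0.95 + 0.73 + 0.59] + 3.5 = 2.27 + 3.5 = 5.77.
Reliability = 5.77 / 6.5 = 0.888.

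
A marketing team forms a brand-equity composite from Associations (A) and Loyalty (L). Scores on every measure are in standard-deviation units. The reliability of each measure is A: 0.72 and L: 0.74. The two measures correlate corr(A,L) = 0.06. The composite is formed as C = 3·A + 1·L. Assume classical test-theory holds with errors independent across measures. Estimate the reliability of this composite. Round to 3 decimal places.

0.732

Var(C) = 3² + 1 + 2·[3·0.06] = 10 + 0.36 = 10.36.
Because errors are independent across components, Cov(Tᵢ,Tⱼ) = Cov(Xᵢ,Xⱼ); the off-diagonal part of the true-score variance is the same as above.
True-score variance = [3²·0.72 + 0.74] + 0.36 = 7.22 + 0.36 = 7.58.
Reliability = 7.58 / 10.36 = 0.732.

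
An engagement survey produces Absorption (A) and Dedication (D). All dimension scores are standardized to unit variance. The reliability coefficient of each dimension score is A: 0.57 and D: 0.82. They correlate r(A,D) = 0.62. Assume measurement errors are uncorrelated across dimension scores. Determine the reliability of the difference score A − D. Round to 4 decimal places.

0.1974

Var(A−D) = 1 + 1 − 2·0.62 = 2 − 1.24 = 0.76.
With uncorrelated errors the cross-covariances are all true-score covariance, so they carry over unchanged; only the diagonal terms shrink to ρᵢσᵢ².
True-score variance = [0.57 + 0.82] − 1.24 = 1.39 − 1.24 = 0.15.
Reliability = 0.15 / 0.76 = 0.1974.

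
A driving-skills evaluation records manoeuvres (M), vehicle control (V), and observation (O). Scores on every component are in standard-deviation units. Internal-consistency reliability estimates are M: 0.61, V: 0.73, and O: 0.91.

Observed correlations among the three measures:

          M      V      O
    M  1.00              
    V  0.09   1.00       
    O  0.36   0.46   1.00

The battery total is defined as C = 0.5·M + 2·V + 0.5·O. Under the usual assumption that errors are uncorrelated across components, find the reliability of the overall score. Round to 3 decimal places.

Var(C) = 0.5² + 2² + 0.5² + 2·[0.09 + 0.25·0.36 + 0.46] = 4.5 + 1.28 = 5.78.
With uncorrelated errors the cross-covariances are all true-score covariance, so they carry over unchanged; only the diagonal terms shrink to ρᵢσᵢ².
True-score variance = [0.5²·0.61 + 2²·0.73 + 0.5²·0.91] + 1.28 = 3.3 + 1.28 = 4.58.
Reliability = 4.58 / 5.78 = 0.792.

0.792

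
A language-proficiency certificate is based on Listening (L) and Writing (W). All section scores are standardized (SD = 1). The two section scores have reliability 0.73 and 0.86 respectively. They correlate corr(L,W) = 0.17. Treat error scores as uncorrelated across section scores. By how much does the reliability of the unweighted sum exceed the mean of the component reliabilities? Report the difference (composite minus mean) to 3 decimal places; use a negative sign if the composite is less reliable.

Var(sum) = 2 + 0.34 = 2.34; true-score variance = 1.59 + 0.34 = 1.93; composite reliability = 0.8248.
Mean component reliability = 0.7950.
Difference = 0.8248 − 0.7950 = 0.030.

0.030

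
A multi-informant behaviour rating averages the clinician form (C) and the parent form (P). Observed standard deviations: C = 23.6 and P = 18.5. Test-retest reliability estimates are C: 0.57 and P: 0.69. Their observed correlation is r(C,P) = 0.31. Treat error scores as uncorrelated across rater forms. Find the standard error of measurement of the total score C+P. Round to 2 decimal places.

Var(total) = 899.21 + 270.692 = 1169.9.
True-score variance = 553.62 + 270.692 = 824.312, so reliability = 0.7046.
Error variance = 1169.9 − 824.312 = 345.59; SEM = √345.59 = 18.59.

18.59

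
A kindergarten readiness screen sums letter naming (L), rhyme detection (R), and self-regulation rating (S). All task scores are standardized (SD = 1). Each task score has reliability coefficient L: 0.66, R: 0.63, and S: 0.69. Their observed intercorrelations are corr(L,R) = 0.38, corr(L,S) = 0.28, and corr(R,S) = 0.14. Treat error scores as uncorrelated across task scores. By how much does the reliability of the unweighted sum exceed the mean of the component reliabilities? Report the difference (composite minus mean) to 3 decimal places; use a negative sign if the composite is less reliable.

0.118

Var(sum) = 3 + 1.6 = 4.6; true-score variance = 1.98 + 1.6 = 3.58; composite reliability = 0.7783.
Mean component reliability = 0.6600.
Difference = 0.7783 − 0.6600 = 0.118.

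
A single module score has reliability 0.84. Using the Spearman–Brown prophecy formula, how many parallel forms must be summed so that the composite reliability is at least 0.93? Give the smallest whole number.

k ≥ ρ*(1−ρ₁)/(ρ₁(1−ρ*)) = 0.93·0.16 / (0.84·0.07) = 2.531.
Smallest integer k = 3.

3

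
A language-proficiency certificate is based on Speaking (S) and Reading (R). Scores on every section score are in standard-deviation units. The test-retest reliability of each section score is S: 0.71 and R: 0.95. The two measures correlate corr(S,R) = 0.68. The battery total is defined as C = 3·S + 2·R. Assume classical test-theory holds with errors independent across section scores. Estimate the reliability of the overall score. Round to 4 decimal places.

0.8672

Var(C) = 3² + 2² + 2·[6·0.68] = 13 + 8.16 = 21.16.
Under uncorrelated errors the observed covariances equal the true-score covariances, so only the own-variance terms attenuate.
True-score variance = [3²·0.71 + 2²·0.95] + 8.16 = 10.19 + 8.16 = 18.35.
Reliability = 18.35 / 21.16 = 0.8672.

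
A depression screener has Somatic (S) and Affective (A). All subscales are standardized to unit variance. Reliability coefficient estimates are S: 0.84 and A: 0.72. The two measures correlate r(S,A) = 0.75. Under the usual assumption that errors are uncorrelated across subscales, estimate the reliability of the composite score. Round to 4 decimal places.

Var(S+A) = 2 + 2·[0.75] = 2 + 1.5 = 3.5.
With uncorrelated errors the cross-covariances are all true-score covariance, so they carry over unchanged; only the diagonal terms shrink to ρᵢσᵢ².
True-score variance = [0.84 + 0.72] + 1.5 = 1.56 + 1.5 = 3.06.
Reliability = 3.06 / 3.5 = 0.8743.

0.8743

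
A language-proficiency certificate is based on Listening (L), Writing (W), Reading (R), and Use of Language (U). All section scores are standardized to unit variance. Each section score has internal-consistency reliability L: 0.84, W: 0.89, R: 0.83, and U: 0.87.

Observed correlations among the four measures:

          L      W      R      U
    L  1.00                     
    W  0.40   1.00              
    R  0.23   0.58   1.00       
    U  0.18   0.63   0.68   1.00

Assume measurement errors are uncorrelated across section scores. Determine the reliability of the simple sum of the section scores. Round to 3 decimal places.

0.939

Var(L+W+R+U) = 4 + 2·[0.40 + 0.23 + 0.18 + 0.58 + 0.63 + 0.68] = 4 + 5.4 = 9.4.
With uncorrelated errors the cross-covariances are all true-score covariance, so they carry over unchanged; only the diagonal terms shrink to ρᵢσᵢ².
True-score variance = [0.84 + 0.89 + 0.83 + 0.87] + 5.4 = 3.43 + 5.4 = 8.83.
Reliability = 8.83 / 9.4 = 0.939.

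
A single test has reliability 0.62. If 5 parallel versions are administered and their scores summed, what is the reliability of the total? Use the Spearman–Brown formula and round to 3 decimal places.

ρ_k = kρ / (1 + (k−1)ρ) = 5·0.62 / (1 + 4·0.62) = 3.100 / 3.480 = 0.891.

0.891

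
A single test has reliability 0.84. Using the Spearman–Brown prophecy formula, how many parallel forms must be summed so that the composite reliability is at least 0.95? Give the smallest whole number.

k ≥ ρ*(1−ρ₁)/(ρ₁(1−ρ*)) = 0.95·0.16 / (0.84·0.05) = 3.619.
Smallest integer k = 4.

4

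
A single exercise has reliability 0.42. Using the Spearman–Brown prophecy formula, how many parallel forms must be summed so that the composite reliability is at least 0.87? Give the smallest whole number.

k ≥ ρ*(1−ρ₁)/(ρ₁(1−ρ*)) = 0.87·0.58 / (0.42·0.13) = 9.242.
Smallest integer k = 10.

10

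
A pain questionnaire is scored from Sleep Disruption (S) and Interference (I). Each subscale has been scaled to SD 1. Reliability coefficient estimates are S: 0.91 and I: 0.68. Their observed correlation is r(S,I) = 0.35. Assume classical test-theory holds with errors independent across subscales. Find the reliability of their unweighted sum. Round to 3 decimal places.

Var(S+I) = 2 + 2·[0.35] = 2 + 0.7 = 2.7.
Under uncorrelated errors the observed covariances equal the true-score covariances, so only the own-variance terms attenuate.
True-score variance = [0.91 + 0.68] + 0.7 = 1.59 + 0.7 = 2.29.
Reliability = 2.29 / 2.7 = 0.848.

0.848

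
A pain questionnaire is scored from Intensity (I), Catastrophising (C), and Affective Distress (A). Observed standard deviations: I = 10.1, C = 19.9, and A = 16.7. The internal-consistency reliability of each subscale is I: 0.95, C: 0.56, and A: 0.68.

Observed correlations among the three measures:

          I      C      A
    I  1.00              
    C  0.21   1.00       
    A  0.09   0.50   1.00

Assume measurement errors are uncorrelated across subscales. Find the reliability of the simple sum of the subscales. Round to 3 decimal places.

Var(I+C+A) = 10.1² + 19.9² + 16.7² + 2·[10.1·19.9·0.21 + 10.1·16.7·0.09 + 19.9·16.7·0.50] = 776.91 + 447.106 = 1224.02.
Under uncorrelated errors the observed covariances equal the true-score covariances, so only the own-variance terms attenuate.
True-score variance = [10.1²·0.95 + 19.9²·0.56 + 16.7²·0.68] + 447.106 = 508.32 + 447.106 = 955.427.
Reliability = 955.427 / 1224.02 = 0.781.

0.781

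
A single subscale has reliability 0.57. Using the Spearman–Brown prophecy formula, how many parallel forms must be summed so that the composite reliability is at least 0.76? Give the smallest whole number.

k ≥ ρ*(1−ρ₁)/(ρ₁(1−ρ*)) = 0.76·0.43 / (0.57·0.24) = 2.389.
Smallest integer k = 3.

3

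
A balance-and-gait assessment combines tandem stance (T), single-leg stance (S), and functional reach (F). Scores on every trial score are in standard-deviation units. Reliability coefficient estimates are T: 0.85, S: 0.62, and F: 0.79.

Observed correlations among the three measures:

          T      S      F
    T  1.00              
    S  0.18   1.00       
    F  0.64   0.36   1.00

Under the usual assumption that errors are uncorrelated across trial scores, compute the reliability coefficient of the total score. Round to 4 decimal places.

0.8619

Var(T+S+F) = 3 + 2·[0.18 + 0.64 + 0.36] = 3 + 2.36 = 5.36.
With uncorrelated errors the cross-covariances are all true-score covariance, so they carry over unchanged; only the diagonal terms shrink to ρᵢσᵢ².
True-score variance = [0.85 + 0.62 + 0.79] + 2.36 = 2.26 + 2.36 = 4.62.
Reliability = 4.62 / 5.36 = 0.8619.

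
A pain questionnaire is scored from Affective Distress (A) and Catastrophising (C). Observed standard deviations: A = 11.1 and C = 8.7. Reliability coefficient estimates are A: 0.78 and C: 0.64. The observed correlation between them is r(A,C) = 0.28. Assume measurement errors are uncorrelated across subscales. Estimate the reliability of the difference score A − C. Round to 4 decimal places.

0.6247

Var(A−C) = 11.1² + 8.7² − 2·11.1·8.7·0.28 = 198.9 − 54.0792 = 144.821.
Because errors are independent across components, Cov(Tᵢ,Tⱼ) = Cov(Xᵢ,Xⱼ); the off-diagonal part of the true-score variance is the same as above.
True-score variance = [11.1²·0.78 + 8.7²·0.64] − 54.0792 = 144.545 − 54.0792 = 90.4662.
Reliability = 90.4662 / 144.821 = 0.6247.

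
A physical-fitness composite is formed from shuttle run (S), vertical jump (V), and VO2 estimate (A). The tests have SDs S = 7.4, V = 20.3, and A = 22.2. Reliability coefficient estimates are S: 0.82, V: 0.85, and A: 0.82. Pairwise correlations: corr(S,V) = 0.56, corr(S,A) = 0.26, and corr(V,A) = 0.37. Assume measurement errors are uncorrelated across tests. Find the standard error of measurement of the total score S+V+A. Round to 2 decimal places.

12.66

Var(total) = 959.69 + 587.16 = 1546.85.
True-score variance = 799.308 + 587.16 = 1386.47, so reliability = 0.8963.
Error variance = 1546.85 − 1386.47 = 160.382; SEM = √160.382 = 12.66.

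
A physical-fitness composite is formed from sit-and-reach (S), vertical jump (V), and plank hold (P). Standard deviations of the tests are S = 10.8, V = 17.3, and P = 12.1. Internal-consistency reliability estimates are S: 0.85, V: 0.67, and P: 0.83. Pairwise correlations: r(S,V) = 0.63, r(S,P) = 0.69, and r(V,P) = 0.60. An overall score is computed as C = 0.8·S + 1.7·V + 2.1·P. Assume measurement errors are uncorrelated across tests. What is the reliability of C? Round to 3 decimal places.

Var(C) = 0.8²·10.8² + 1.7²·17.3² + 2.1²·12.1² + 2·[1.36·10.8·17.3·0.63 + 1.68·10.8·12.1·0.69 + 3.57·17.3·12.1·0.60] = 1585.27 + 1519.91 = 3105.17.
Under uncorrelated errors the observed covariances equal the true-score covariances, so only the own-variance terms attenuate.
True-score variance = [0.8²·10.8²·0.85 + 1.7²·17.3²·0.67 + 2.1²·12.1²·0.83] + 1519.91 = 1178.87 + 1519.91 = 2698.78.
Reliability = 2698.78 / 3105.17 = 0.869.

0.869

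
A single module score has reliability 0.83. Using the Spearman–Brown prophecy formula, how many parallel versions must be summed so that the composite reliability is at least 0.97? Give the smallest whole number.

k ≥ ρ*(1−ρ₁)/(ρ₁(1−ρ*)) = 0.97·0.17 / (0.83·0.03) = 6.622.
Smallest integer k = 7.

7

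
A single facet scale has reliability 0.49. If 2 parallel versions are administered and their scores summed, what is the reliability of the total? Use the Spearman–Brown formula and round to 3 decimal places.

ρ_k = kρ / (1 + (k−1)ρ) = 2·0.49 / (1 + 1·0.49) = 0.980 / 1.490 = 0.658.

0.658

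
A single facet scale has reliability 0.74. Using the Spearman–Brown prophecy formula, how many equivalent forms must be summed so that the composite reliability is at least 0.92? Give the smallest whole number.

k ≥ ρ*(1−ρ₁)/(ρ₁(1−ρ*)) = 0.92·0.26 / (0.74·0.08) = 4.041.
Smallest integer k = 5.

5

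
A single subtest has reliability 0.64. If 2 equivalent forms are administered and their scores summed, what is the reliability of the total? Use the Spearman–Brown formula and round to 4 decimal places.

0.7805

ρ_k = kρ / (1 + (k−1)ρ) = 2·0.64 / (1 + 1·0.64) = 1.280 / 1.640 = 0.7805.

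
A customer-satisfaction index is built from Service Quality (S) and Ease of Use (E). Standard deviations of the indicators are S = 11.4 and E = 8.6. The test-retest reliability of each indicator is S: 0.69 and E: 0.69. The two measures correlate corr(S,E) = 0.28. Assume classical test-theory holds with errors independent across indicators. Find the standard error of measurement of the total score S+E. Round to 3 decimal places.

7.951

Var(total) = 203.92 + 54.9024 = 258.822.
True-score variance = 140.705 + 54.9024 = 195.607, so reliability = 0.7558.
Error variance = 258.822 − 195.607 = 63.2152; SEM = √63.2152 = 7.951.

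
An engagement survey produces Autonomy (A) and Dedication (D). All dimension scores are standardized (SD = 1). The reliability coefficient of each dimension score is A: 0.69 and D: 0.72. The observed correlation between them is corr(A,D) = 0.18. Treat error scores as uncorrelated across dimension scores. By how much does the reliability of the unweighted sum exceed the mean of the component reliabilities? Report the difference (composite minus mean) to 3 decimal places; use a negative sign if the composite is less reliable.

Var(sum) = 2 + 0.36 = 2.36; true-score variance = 1.41 + 0.36 = 1.77; composite reliability = 0.7500.
Mean component reliability = 0.7050.
Difference = 0.7500 − 0.7050 = 0.045.

0.045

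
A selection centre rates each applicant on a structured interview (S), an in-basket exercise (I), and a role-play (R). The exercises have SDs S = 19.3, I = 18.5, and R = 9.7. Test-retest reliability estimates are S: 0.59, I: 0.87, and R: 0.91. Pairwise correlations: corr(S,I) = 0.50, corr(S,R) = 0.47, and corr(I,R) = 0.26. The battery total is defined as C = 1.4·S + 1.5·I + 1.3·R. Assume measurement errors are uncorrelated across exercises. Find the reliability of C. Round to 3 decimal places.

0.858

Var(C) = 1.4²·19.3² + 1.5²·18.5² + 1.3²·9.7² + 2·[2.1·19.3·18.5·0.50 + 1.82·19.3·9.7·0.47 + 1.95·18.5·9.7·0.26] = 1659.15 + 1252.05 = 2911.2.
Under uncorrelated errors the observed covariances equal the true-score covariances, so only the own-variance terms attenuate.
True-score variance = [1.4²·19.3²·0.59 + 1.5²·18.5²·0.87 + 1.3²·9.7²·0.91] + 1252.05 = 1245.4 + 1252.05 = 2497.45.
Reliability = 2497.45 / 2911.2 = 0.858.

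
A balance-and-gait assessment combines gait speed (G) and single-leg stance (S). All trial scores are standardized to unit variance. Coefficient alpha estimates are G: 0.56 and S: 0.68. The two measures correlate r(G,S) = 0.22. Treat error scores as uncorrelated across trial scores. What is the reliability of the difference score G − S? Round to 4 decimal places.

Var(G−S) = 1 + 1 − 2·0.22 = 2 − 0.44 = 1.56.
With uncorrelated errors the cross-covariances are all true-score covariance, so they carry over unchanged; only the diagonal terms shrink to ρᵢσᵢ².
True-score variance = [0.56 + 0.68] − 0.44 = 1.24 − 0.44 = 0.8.
Reliability = 0.8 / 1.56 = 0.5128.

0.5128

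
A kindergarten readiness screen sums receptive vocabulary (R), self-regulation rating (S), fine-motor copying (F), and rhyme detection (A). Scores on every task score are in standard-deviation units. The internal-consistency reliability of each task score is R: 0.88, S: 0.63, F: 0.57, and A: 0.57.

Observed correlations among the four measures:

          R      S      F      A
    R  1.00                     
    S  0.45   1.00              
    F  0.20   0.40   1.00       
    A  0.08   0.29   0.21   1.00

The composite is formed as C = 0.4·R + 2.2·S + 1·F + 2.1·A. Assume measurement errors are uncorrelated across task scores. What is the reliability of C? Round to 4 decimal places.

0.7541

Var(C) = 0.4² + 2.2² + 1 + 2.1² + 2·[0.88·0.45 + 0.4·0.20 + 0.84·0.08 + 2.2·0.40 + 4.62·0.29 + 2.1·0.21] = 10.41 + 6.408 = 16.818.
Under uncorrelated errors the observed covariances equal the true-score covariances, so only the own-variance terms attenuate.
True-score variance = [0.4²·0.88 + 2.2²·0.63 + 0.57 + 2.1²·0.57] + 6.408 = 6.2737 + 6.408 = 12.6817.
Reliability = 12.6817 / 16.818 = 0.7541.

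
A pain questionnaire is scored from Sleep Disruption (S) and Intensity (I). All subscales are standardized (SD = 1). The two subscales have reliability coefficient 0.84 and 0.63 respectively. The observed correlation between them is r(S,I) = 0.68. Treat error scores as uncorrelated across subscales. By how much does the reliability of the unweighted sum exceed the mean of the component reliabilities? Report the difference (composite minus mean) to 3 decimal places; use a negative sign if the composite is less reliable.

0.107

Var(sum) = 2 + 1.36 = 3.36; true-score variance = 1.47 + 1.36 = 2.83; composite reliability = 0.8423.
Mean component reliability = 0.7350.
Difference = 0.8423 − 0.7350 = 0.107.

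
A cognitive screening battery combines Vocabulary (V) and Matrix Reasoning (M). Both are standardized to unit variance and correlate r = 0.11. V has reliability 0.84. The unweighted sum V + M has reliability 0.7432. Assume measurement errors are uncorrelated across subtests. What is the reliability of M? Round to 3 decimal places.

0.590

Var(V+M) = 2 + 2·0.11 = 2.220.
True-score variance = ρ_V + ρ_M + 2·0.11, so 0.7432 = (0.84 + ρ_M + 0.22) / 2.220.
ρ_M = 0.7432·2.220 − 0.84 − 0.22 = 0.590.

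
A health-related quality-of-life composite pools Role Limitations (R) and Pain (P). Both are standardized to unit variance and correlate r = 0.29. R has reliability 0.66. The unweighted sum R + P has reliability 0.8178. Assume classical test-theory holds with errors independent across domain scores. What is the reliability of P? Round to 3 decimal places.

0.870

Var(R+P) = 2 + 2·0.29 = 2.580.
True-score variance = ρ_R + ρ_P + 2·0.29, so 0.8178 = (0.66 + ρ_P + 0.58) / 2.580.
ρ_P = 0.8178·2.580 − 0.66 − 0.58 = 0.870.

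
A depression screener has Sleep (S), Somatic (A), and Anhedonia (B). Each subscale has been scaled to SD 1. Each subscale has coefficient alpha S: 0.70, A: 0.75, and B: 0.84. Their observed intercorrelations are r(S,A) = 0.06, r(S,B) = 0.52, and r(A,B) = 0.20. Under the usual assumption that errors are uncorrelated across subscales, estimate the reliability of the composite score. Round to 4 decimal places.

Var(S+A+B) = 3 + 2·[0.06 + 0.52 + 0.20] = 3 + 1.56 = 4.56.
Because errors are independent across components, Cov(Tᵢ,Tⱼ) = Cov(Xᵢ,Xⱼ); the off-diagonal part of the true-score variance is the same as above.
True-score variance = [0.70 + 0.75 + 0.84] + 1.56 = 2.29 + 1.56 = 3.85.
Reliability = 3.85 / 4.56 = 0.8443.

0.8443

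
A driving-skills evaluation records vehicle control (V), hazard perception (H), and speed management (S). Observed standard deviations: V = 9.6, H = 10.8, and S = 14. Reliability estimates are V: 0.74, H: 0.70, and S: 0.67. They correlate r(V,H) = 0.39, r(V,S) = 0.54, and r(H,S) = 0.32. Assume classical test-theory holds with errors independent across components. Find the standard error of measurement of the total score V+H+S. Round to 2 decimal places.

Var(total) = 404.8 + 322.79 = 727.59.
True-score variance = 281.166 + 322.79 = 603.957, so reliability = 0.8301.
Error variance = 727.59 − 603.957 = 123.634; SEM = √123.634 = 11.12.

11.12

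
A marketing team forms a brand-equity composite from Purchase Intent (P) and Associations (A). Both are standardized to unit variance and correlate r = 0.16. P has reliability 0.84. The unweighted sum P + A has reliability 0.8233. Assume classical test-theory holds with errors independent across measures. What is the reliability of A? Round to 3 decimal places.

0.750

Var(P+A) = 2 + 2·0.16 = 2.320.
True-score variance = ρ_P + ρ_A + 2·0.16, so 0.8233 = (0.84 + ρ_A + 0.32) / 2.320.
ρ_A = 0.8233·2.320 − 0.84 − 0.32 = 0.750.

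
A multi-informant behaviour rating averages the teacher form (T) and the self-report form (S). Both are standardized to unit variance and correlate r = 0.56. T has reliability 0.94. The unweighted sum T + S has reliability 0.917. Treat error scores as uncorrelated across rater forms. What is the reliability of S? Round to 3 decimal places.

Var(T+S) = 2 + 2·0.56 = 3.120.
True-score variance = ρ_T + ρ_S + 2·0.56, so 0.917 = (0.94 + ρ_S + 1.12) / 3.120.
ρ_S = 0.917·3.120 − 0.94 − 1.12 = 0.801.

0.801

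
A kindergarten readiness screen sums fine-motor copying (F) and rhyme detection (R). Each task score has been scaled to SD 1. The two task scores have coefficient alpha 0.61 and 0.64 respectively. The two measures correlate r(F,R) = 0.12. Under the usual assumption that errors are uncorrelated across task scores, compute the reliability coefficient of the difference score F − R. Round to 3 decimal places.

Var(F−R) = 1 + 1 − 2·0.12 = 2 − 0.24 = 1.76.
Because errors are independent across components, Cov(Tᵢ,Tⱼ) = Cov(Xᵢ,Xⱼ); the off-diagonal part of the true-score variance is the same as above.
True-score variance = [0.61 + 0.64] − 0.24 = 1.25 − 0.24 = 1.01.
Reliability = 1.01 / 1.76 = 0.574.

0.574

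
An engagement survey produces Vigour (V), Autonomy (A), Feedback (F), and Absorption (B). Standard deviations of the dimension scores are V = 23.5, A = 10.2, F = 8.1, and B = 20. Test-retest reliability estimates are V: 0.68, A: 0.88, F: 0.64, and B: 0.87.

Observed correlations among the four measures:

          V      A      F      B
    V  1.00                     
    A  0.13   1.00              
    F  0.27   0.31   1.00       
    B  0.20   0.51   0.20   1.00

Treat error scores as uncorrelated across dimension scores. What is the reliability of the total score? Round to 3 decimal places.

Var(V+A+F+B) = 23.5² + 10.2² + 8.1² + 20² + 2·[23.5·10.2·0.13 + 23.5·8.1·0.27 + 23.5·20·0.20 + 10.2·8.1·0.31 + 10.2·20·0.51 + 8.1·20·0.20] = 1121.9 + 677.215 = 1799.12.
Because errors are independent across components, Cov(Tᵢ,Tⱼ) = Cov(Xᵢ,Xⱼ); the off-diagonal part of the true-score variance is the same as above.
True-score variance = [23.5²·0.68 + 10.2²·0.88 + 8.1²·0.64 + 20²·0.87] + 677.215 = 857.076 + 677.215 = 1534.29.
Reliability = 1534.29 / 1799.12 = 0.853.

0.853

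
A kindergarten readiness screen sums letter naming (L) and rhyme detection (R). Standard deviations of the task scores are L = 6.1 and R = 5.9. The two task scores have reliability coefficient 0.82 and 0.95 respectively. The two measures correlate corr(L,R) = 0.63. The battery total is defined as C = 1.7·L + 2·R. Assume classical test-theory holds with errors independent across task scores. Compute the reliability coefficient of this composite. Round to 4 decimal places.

Var(C) = 1.7²·6.1² + 2²·5.9² + 2·[3.4·6.1·5.9·0.63] = 246.777 + 154.181 = 400.958.
Because errors are independent across components, Cov(Tᵢ,Tⱼ) = Cov(Xᵢ,Xⱼ); the off-diagonal part of the true-score variance is the same as above.
True-score variance = [1.7²·6.1²·0.82 + 2²·5.9²·0.95] + 154.181 = 220.458 + 154.181 = 374.639.
Reliability = 374.639 / 400.958 = 0.9344.

0.9344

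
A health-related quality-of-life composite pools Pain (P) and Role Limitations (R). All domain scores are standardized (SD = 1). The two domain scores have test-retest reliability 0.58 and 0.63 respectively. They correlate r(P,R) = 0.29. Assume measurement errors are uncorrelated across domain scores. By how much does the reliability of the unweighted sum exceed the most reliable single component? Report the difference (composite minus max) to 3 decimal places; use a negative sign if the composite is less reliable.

0.064

Var(sum) = 2 + 0.58 = 2.58; true-score variance = 1.21 + 0.58 = 1.79; composite reliability = 0.6938.
Max component reliability = 0.6300.
Difference = 0.6938 − 0.6300 = 0.064.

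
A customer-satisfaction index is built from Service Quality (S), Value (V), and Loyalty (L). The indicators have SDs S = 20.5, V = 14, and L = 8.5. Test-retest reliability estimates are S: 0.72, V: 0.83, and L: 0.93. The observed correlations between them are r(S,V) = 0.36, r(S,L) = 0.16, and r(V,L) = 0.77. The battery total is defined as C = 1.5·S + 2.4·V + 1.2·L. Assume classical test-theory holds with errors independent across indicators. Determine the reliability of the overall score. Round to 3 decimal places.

0.869

Var(C) = 1.5²·20.5² + 2.4²·14² + 1.2²·8.5² + 2·[3.6·20.5·14·0.36 + 1.8·20.5·8.5·0.16 + 2.88·14·8.5·0.77] = 2178.56 + 1372.06 = 3550.62.
With uncorrelated errors the cross-covariances are all true-score covariance, so they carry over unchanged; only the diagonal terms shrink to ρᵢσᵢ².
True-score variance = [1.5²·20.5²·0.72 + 2.4²·14²·0.83 + 1.2²·8.5²·0.93] + 1372.06 = 1714.6 + 1372.06 = 3086.66.
Reliability = 3086.66 / 3550.62 = 0.869.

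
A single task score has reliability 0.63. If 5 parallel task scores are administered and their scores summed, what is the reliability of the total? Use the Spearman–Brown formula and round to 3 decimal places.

ρ_k = kρ / (1 + (k−1)ρ) = 5·0.63 / (1 + 4·0.63) = 3.150 / 3.520 = 0.895.

0.895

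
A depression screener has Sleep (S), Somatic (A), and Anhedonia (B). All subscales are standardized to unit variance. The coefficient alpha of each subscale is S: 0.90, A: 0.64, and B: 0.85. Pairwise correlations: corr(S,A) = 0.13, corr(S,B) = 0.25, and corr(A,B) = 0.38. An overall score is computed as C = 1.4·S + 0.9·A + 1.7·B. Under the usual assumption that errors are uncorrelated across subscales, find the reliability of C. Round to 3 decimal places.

Var(C) = 1.4² + 0.9² + 1.7² + 2·[1.26·0.13 + 2.38·0.25 + 1.53·0.38] = 5.66 + 2.6804 = 8.3404.
Under uncorrelated errors the observed covariances equal the true-score covariances, so only the own-variance terms attenuate.
True-score variance = [1.4²·0.90 + 0.9²·0.64 + 1.7²·0.85] + 2.6804 = 4.7389 + 2.6804 = 7.4193.
Reliability = 7.4193 / 8.3404 = 0.890.

0.890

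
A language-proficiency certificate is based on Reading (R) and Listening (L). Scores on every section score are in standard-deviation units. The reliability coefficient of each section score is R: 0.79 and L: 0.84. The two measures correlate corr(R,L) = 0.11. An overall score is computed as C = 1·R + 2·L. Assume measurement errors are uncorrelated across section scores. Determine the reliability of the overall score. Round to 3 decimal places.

Var(C) = 1 + 2² + 2·[2·0.11] = 5 + 0.44 = 5.44.
Under uncorrelated errors the observed covariances equal the true-score covariances, so only the own-variance terms attenuate.
True-score variance = [0.79 + 2²·0.84] + 0.44 = 4.15 + 0.44 = 4.59.
Reliability = 4.59 / 5.44 = 0.844.

0.844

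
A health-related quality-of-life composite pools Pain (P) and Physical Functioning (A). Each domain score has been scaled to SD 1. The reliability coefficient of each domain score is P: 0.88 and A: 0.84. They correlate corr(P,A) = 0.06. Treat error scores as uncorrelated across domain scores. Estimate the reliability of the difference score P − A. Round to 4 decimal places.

0.8511

Var(P−A) = 1 + 1 − 2·0.06 = 2 − 0.12 = 1.88.
Because errors are independent across components, Cov(Tᵢ,Tⱼ) = Cov(Xᵢ,Xⱼ); the off-diagonal part of the true-score variance is the same as above.
True-score variance = [0.88 + 0.84] − 0.12 = 1.72 − 0.12 = 1.6.
Reliability = 1.6 / 1.88 = 0.8511.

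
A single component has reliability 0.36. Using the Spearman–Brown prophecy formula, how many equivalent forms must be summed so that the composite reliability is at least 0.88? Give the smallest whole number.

k ≥ ρ*(1−ρ₁)/(ρ₁(1−ρ*)) = 0.88·0.64 / (0.36·0.12) = 13.037.
Smallest integer k = 14.

14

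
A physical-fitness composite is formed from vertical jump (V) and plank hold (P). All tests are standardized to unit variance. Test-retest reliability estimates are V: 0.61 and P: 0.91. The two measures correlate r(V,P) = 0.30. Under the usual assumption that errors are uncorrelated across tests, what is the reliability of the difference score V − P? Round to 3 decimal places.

Var(V−P) = 1 + 1 − 2·0.30 = 2 − 0.6 = 1.4.
Under uncorrelated errors the observed covariances equal the true-score covariances, so only the own-variance terms attenuate.
True-score variance = [0.61 + 0.91] − 0.6 = 1.52 − 0.6 = 0.92.
Reliability = 0.92 / 1.4 = 0.657.

0.657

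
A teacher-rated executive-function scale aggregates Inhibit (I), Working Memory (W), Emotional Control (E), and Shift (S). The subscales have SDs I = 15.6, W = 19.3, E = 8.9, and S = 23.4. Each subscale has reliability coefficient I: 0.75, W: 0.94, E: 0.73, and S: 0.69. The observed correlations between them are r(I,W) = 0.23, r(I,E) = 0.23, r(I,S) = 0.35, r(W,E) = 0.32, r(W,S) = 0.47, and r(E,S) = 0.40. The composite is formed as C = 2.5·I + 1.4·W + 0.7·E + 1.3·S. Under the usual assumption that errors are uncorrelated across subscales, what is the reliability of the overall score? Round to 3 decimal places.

Var(C) = 2.5²·15.6² + 1.4²·19.3² + 0.7²·8.9² + 1.3²·23.4² + 2·[3.5·15.6·19.3·0.23 + 1.75·15.6·8.9·0.23 + 3.25·15.6·23.4·0.35 + 0.98·19.3·8.9·0.32 + 1.82·19.3·23.4·0.47 + 0.91·8.9·23.4·0.40] = 3215.27 + 2458.95 = 5674.22.
Because errors are independent across components, Cov(Tᵢ,Tⱼ) = Cov(Xᵢ,Xⱼ); the off-diagonal part of the true-score variance is the same as above.
True-score variance = [2.5²·15.6²·0.75 + 1.4²·19.3²·0.94 + 0.7²·8.9²·0.73 + 1.3²·23.4²·0.69] + 2458.95 = 2493.87 + 2458.95 = 4952.82.
Reliability = 4952.82 / 5674.22 = 0.873.

0.873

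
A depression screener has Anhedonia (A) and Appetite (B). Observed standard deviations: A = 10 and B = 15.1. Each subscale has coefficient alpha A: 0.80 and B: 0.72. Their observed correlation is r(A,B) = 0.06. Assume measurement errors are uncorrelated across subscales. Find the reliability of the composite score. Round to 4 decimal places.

0.7578

Var(A+B) = 10² + 15.1² + 2·[10·15.1·0.06] = 328.01 + 18.12 = 346.13.
Under uncorrelated errors the observed covariances equal the true-score covariances, so only the own-variance terms attenuate.
True-score variance = [10²·0.80 + 15.1²·0.72] + 18.12 = 244.167 + 18.12 = 262.287.
Reliability = 262.287 / 346.13 = 0.7578.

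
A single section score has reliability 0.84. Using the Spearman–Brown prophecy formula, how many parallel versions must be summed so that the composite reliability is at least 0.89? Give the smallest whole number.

2

k ≥ ρ*(1−ρ₁)/(ρ₁(1−ρ*)) = 0.89·0.16 / (0.84·0.11) = 1.541.
Smallest integer k = 2.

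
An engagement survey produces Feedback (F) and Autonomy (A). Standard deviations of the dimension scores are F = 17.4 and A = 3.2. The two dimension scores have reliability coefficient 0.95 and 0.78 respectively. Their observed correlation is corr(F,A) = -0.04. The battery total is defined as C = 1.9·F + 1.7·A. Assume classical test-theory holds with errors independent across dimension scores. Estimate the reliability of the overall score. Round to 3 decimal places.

0.945

Var(C) = 1.9²·17.4² + 1.7²·3.2² + 2·[3.23·17.4·3.2·(-0.04)] = 1122.56 − 14.3877 = 1108.17.
With uncorrelated errors the cross-covariances are all true-score covariance, so they carry over unchanged; only the diagonal terms shrink to ρᵢσᵢ².
True-score variance = [1.9²·17.4²·0.95 + 1.7²·3.2²·0.78] − 14.3877 = 1061.4 − 14.3877 = 1047.01.
Reliability = 1047.01 / 1108.17 = 0.945.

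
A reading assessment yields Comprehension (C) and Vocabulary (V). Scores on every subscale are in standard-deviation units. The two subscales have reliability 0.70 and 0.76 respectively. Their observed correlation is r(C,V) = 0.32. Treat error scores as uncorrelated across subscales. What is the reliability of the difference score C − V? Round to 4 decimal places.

0.6029

Var(C−V) = 1 + 1 − 2·0.32 = 2 − 0.64 = 1.36.
Under uncorrelated errors the observed covariances equal the true-score covariances, so only the own-variance terms attenuate.
True-score variance = [0.70 + 0.76] − 0.64 = 1.46 − 0.64 = 0.82.
Reliability = 0.82 / 1.36 = 0.6029.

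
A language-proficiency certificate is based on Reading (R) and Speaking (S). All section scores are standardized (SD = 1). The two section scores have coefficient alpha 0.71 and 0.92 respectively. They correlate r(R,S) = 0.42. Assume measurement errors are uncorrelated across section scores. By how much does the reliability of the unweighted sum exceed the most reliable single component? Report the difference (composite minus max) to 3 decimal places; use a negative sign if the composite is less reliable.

-0.050

Var(sum) = 2 + 0.84 = 2.84; true-score variance = 1.63 + 0.84 = 2.47; composite reliability = 0.8697.
Max component reliability = 0.9200.
Difference = 0.8697 − 0.9200 = -0.050.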